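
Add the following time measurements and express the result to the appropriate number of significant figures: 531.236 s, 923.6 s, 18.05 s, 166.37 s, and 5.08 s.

1644.3 s

531.236 s + 923.6 s + 18.05 s + 166.37 s + 5.08 s = 1644.336 s.
Addition/subtraction keeps the fewest decimal places: 531.236 → 3 decimal places, 923.6 → 1 decimal place, 18.05 → 2 decimal places, 166.37 → 2 decimal places, 5.08 → 2 decimal places; limit is 1.
Rounded to 1 decimal place: 1644.3 s.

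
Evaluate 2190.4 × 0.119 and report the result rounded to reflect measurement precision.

2190.4 × 0.119 = 260.6576
Multiplication/division keeps the fewest significant figures: 2190.4 → 5 s.f., 0.119 → 3 s.f.; limit is 3.
Rounded to 3 significant figures: 261.

261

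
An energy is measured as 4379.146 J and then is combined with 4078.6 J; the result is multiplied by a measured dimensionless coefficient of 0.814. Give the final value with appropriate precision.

6.88 × 10^3 J

4379.146 J + 4078.6 J = 8457.746 J; the sum is limited to 1 decimal place (5 s.f.).
Carrying full precision, 8457.746 × 0.814 = 6884.605244 J; 0.814 has 3 s.f., so the result keeps min(5, 3) = 3 s.f.
Rounded to 3 significant figures: 6.88 × 10^3 J.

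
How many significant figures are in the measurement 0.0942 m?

3

0.0942: leading zeros are not significant.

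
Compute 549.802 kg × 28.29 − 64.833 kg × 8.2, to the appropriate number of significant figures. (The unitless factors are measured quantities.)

549.802 × 28.29 = 15553.89858 → 1.555 × 10⁴ kg (4 s.f., last digit at the 10^1 place).
64.833 × 8.2 = 531.6306 → 5.3 × 10² kg (2 s.f., last digit at the 10^1 place).
Difference: 15022.26798 kg; keep the coarser place, 10^1.
Result: 1.502 × 10⁴ kg.

1.502 × 10⁴ kg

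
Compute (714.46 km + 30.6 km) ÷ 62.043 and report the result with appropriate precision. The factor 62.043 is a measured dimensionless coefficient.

714.46 km + 30.6 km = 745.06 km; the sum is limited to 1 decimal place (4 s.f.).
Carrying full precision, 745.06 ÷ 62.043 = 12.0087681124… km; 62.043 has 5 s.f., so the result keeps min(4, 5) = 4 s.f.
Rounded to 4 significant figures: 12.01 km.

12.01 km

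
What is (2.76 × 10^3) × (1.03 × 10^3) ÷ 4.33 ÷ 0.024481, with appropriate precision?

(2.76 × 10^3) × (1.03 × 10^3) ÷ 4.33 ÷ 0.024481 = 26818177.23…
Multiplication/division keeps the fewest significant figures: 2.76 × 10^3 → 3 s.f., 1.03 × 10^3 → 3 s.f., 4.33 → 3 s.f., 0.024481 → 5 s.f.; limit is 3.
Rounded to 3 significant figures: 2.68 × 10^7.

2.68 × 10^7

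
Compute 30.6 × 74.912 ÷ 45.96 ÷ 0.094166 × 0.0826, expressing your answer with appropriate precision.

30.6 × 74.912 ÷ 45.96 ÷ 0.094166 × 0.0826 = 43.7500670584…
Multiplication/division keeps the fewest significant figures: 30.6 → 3 s.f., 74.912 → 5 s.f., 45.96 → 4 s.f., 0.094166 → 5 s.f., 0.0826 → 3 s.f.; limit is 3.
Rounded to 3 significant figures: 43.8.

43.8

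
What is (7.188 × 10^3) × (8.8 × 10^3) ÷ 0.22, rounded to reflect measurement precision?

2.9 × 10^8

(7.188 × 10^3) × (8.8 × 10^3) ÷ 0.22 = 287520000
Multiplication/division keeps the fewest significant figures: 7.188 × 10^3 → 4 s.f., 8.8 × 10^3 → 2 s.f., 0.22 → 2 s.f.; limit is 2.
Rounded to 2 significant figures: 2.9 × 10^8.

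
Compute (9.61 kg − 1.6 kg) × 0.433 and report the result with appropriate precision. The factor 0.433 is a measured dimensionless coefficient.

3.5 kg

9.61 kg − 1.6 kg = 8.01 kg; the difference is limited to 1 decimal place (2 s.f.).
Carrying full precision, 8.01 × 0.433 = 3.46833 kg; 0.433 has 3 s.f., so the result keeps min(2, 3) = 2 s.f.
Rounded to 2 significant figures: 3.5 kg.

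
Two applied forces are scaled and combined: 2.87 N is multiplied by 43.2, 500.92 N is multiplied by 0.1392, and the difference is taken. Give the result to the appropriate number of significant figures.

2.87 × 43.2 = 123.984 → 124 N (3 s.f., last digit at the 10^0 place).
500.92 × 0.1392 = 69.728064 → 69.73 N (4 s.f., last digit at the 10^-2 place).
Difference: 54.255936 N; keep the coarser place, 10^0.
Result: 54 N.

54 N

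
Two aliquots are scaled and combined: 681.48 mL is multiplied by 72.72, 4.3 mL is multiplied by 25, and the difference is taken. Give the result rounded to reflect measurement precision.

4.945 × 10^4 mL

681.48 × 72.72 = 49557.2256 → 4.956 × 10^4 mL (4 s.f., last digit at the 10^1 place).
4.3 × 25 = 107.5 → 1.1 × 10^2 mL (2 s.f., last digit at the 10^1 place).
Difference: 49449.7256 mL; keep the coarser place, 10^1.
Result: 4.945 × 10^4 mL.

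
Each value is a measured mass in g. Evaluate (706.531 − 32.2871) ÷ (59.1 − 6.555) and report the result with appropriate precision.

12.8

706.531 − 32.2871 = 674.2439, limited to 3 d.p. → 6 s.f.; 59.1 − 6.555 = 52.545, limited to 1 d.p. → 3 s.f.
Carrying full precision, 674.2439 ÷ 52.545 = 12.8317423161…; keep min(6, 3) = 3 s.f.
Rounded to 3 significant figures: 12.8.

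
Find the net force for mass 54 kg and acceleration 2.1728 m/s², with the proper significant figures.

1.2 × 10² N

net force = 54 kg × 2.1728 m/s² = 117.3312 N.
54 has 2 significant figures; 2.1728 has 5.
Division/multiplication keeps the fewest: 2 significant figures.
Rounded: 1.2 × 10² N.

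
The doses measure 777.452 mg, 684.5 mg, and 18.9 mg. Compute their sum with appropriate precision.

777.452 mg + 684.5 mg + 18.9 mg = 1480.852 mg.
Addition/subtraction keeps the fewest decimal places: 777.452 → 3 decimal places, 684.5 → 1 decimal place, 18.9 → 1 decimal place; limit is 1.
Rounded to 1 decimal place: 1.4809 × 10³ mg.

1.4809 × 10³ mg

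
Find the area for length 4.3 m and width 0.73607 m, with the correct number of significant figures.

area = 4.3 m × 0.73607 m = 3.165101 m².
4.3 has 2 significant figures; 0.73607 has 5.
Division/multiplication keeps the fewest: 2 significant figures.
Rounded: 3.2 m².

3.2 m²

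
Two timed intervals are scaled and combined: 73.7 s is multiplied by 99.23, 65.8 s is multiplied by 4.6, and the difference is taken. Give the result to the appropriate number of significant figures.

7.01 × 10^3 s

73.7 × 99.23 = 7313.251 → 7.31 × 10^3 s (3 s.f., last digit at the 10^1 place).
65.8 × 4.6 = 302.68 → 3.0 × 10^2 s (2 s.f., last digit at the 10^1 place).
Difference: 7010.571 s; keep the coarser place, 10^1.
Result: 7.01 × 10^3 s.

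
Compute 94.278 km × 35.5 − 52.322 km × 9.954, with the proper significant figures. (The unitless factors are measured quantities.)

2.83 × 10^3 km

94.278 × 35.5 = 3346.869 → 3.35 × 10^3 km (3 s.f., last digit at the 10^1 place).
52.322 × 9.954 = 520.813188 → 520.8 km (4 s.f., last digit at the 10^-1 place).
Difference: 2826.055812 km; keep the coarser place, 10^1.
Result: 2.83 × 10^3 km.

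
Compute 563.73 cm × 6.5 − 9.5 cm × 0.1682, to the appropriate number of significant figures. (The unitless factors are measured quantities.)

563.73 × 6.5 = 3664.245 → 3.7 × 10³ cm (2 s.f., last digit at the 10^2 place).
9.5 × 0.1682 = 1.5979 → 1.6 cm (2 s.f., last digit at the 10^-1 place).
Difference: 3662.6471 cm; keep the coarser place, 10^2.
Result: 3.7 × 10³ cm.

3.7 × 10³ cm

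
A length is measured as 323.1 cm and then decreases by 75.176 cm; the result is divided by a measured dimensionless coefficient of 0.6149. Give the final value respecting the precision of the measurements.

403.2 cm

323.1 cm − 75.176 cm = 247.924 cm; the difference is limited to 1 decimal place (4 s.f.).
Carrying full precision, 247.924 ÷ 0.6149 = 403.194015287… cm; 0.6149 has 4 s.f., so the result keeps min(4, 4) = 4 s.f.
Rounded to 4 significant figures: 403.2 cm.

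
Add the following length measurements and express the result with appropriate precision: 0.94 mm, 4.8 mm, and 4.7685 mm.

0.94 mm + 4.8 mm + 4.7685 mm = 10.5085 mm.
Addition/subtraction keeps the fewest decimal places: 0.94 → 2 decimal places, 4.8 → 1 decimal place, 4.7685 → 4 decimal places; limit is 1.
Rounded to 1 decimal place: 10.5 mm.

10.5 mm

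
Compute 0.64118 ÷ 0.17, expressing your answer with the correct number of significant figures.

0.64118 ÷ 0.17 = 3.77164705882…
Multiplication/division keeps the fewest significant figures: 0.64118 → 5 s.f., 0.17 → 2 s.f.; limit is 2.
Rounded to 2 significant figures: 3.8.

3.8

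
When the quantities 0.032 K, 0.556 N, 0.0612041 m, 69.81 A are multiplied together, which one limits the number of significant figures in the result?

0.032 K → 2 s.f.; 0.556 N → 3 s.f.; 0.0612041 m → 6 s.f.; 69.81 A → 4 s.f.
The fewest is 2 significant figures, from 0.032 K.

0.032 K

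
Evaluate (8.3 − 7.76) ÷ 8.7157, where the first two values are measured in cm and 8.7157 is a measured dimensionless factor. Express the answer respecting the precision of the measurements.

8.3 cm − 7.76 cm = 0.54 cm; the difference is limited to 1 decimal place (1 s.f.).
Carrying full precision, 0.54 ÷ 8.7157 = 0.0619571577728… cm; 8.7157 has 5 s.f., so the result keeps min(1, 5) = 1 s.f.
Rounded to 1 significant figure: 0.06 cm.

0.06 cm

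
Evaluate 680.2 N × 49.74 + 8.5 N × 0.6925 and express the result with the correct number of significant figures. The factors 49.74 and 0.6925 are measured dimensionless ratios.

680.2 × 49.74 = 33833.148 → 3.383 × 10^4 N (4 s.f., last digit at the 10^1 place).
8.5 × 0.6925 = 5.88625 → 5.9 N (2 s.f., last digit at the 10^-1 place).
Sum: 33839.03425 N; keep the coarser place, 10^1.
Result: 3.384 × 10^4 N.

3.384 × 10^4 N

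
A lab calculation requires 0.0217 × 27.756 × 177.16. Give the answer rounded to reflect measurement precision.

0.0217 × 27.756 × 177.16 = 106.704389232
Multiplication/division keeps the fewest significant figures: 0.0217 → 3 s.f., 27.756 → 5 s.f., 177.16 → 5 s.f.; limit is 3.
Rounded to 3 significant figures: 1.07 × 10^2.

1.07 × 10^2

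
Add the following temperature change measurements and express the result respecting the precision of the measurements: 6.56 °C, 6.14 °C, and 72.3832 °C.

6.56 °C + 6.14 °C + 72.3832 °C = 85.0832 °C.
Addition/subtraction keeps the fewest decimal places: 6.56 → 2 decimal places, 6.14 → 2 decimal places, 72.3832 → 4 decimal places; limit is 2.
Rounded to 2 decimal places: 85.08 °C.

85.08 °C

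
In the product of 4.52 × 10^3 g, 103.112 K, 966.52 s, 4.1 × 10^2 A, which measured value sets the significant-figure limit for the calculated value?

4.52 × 10^3 g → 3 s.f.; 103.112 K → 6 s.f.; 966.52 s → 5 s.f.; 4.1 × 10^2 A → 2 s.f.
The fewest is 2 significant figures, from 4.1 × 10^2 A.

4.1 × 10^2 A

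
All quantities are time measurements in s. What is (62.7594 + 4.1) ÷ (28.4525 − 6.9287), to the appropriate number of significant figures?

3.11

62.7594 + 4.1 = 66.8594, limited to 1 d.p. → 3 s.f.; 28.4525 − 6.9287 = 21.5238, limited to 4 d.p. → 6 s.f.
Carrying full precision, 66.8594 ÷ 21.5238 = 3.10630093199…; keep min(3, 6) = 3 s.f.
Rounded to 3 significant figures: 3.11.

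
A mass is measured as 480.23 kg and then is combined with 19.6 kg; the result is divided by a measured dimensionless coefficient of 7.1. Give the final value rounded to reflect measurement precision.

7.0 × 10^1 kg

480.23 kg + 19.6 kg = 499.83 kg; the sum is limited to 1 decimal place (4 s.f.).
Carrying full precision, 499.83 ÷ 7.1 = 70.3985915493… kg; 7.1 has 2 s.f., so the result keeps min(4, 2) = 2 s.f.
Rounded to 2 significant figures: 7.0 × 10^1 kg.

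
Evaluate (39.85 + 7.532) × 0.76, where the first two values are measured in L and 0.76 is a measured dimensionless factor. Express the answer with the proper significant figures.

39.85 L + 7.532 L = 47.382 L; the sum is limited to 2 decimal places (4 s.f.).
Carrying full precision, 47.382 × 0.76 = 36.01032 L; 0.76 has 2 s.f., so the result keeps min(4, 2) = 2 s.f.
Rounded to 2 significant figures: 36 L.

36 L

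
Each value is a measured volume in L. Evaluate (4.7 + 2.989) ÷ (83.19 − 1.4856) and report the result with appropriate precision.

4.7 + 2.989 = 7.689, limited to 1 d.p. → 2 s.f.; 83.19 − 1.4856 = 81.7044, limited to 2 d.p. → 4 s.f.
Carrying full precision, 7.689 ÷ 81.7044 = 0.0941075388841…; keep min(2, 4) = 2 s.f.
Rounded to 2 significant figures: 0.094.

0.094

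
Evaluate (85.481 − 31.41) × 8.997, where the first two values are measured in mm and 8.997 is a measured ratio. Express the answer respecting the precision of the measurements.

85.481 mm − 31.41 mm = 54.071 mm; the difference is limited to 2 decimal places (4 s.f.).
Carrying full precision, 54.071 × 8.997 = 486.476787 mm; 8.997 has 4 s.f., so the result keeps min(4, 4) = 4 s.f.
Rounded to 4 significant figures: 486.5 mm.

486.5 mm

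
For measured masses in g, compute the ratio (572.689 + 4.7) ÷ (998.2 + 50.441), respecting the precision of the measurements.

0.5506

572.689 + 4.7 = 577.389, limited to 1 d.p. → 4 s.f.; 998.2 + 50.441 = 1048.641, limited to 1 d.p. → 5 s.f.
Carrying full precision, 577.389 ÷ 1048.641 = 0.550606928396…; keep min(4, 5) = 4 s.f.
Rounded to 4 significant figures: 0.5506.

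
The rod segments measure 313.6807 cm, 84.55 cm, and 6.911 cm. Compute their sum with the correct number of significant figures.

405.14 cm

313.6807 cm + 84.55 cm + 6.911 cm = 405.1417 cm.
Addition/subtraction keeps the fewest decimal places: 313.6807 → 4 decimal places, 84.55 → 2 decimal places, 6.911 → 3 decimal places; limit is 2.
Rounded to 2 decimal places: 405.14 cm.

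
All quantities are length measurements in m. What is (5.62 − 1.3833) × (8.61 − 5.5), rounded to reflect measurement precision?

13 m²

5.62 − 1.3833 = 4.2367, limited to 2 d.p. → 3 s.f.; 8.61 − 5.5 = 3.11, limited to 1 d.p. → 2 s.f.
Carrying full precision, 4.2367 × 3.11 = 13.176137; keep min(3, 2) = 2 s.f.
Rounded to 2 significant figures: 13 m².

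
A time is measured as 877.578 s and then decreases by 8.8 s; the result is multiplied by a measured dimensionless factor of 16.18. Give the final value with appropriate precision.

877.578 s − 8.8 s = 868.778 s; the difference is limited to 1 decimal place (4 s.f.).
Carrying full precision, 868.778 × 16.18 = 14056.82804 s; 16.18 has 4 s.f., so the result keeps min(4, 4) = 4 s.f.
Rounded to 4 significant figures: 1.406 × 10⁴ s.

1.406 × 10⁴ s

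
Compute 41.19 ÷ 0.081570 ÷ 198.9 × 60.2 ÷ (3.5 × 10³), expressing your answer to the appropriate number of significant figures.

41.19 ÷ 0.081570 ÷ 198.9 × 60.2 ÷ (3.5 × 10³) = 0.0436671646243…
Multiplication/division keeps the fewest significant figures: 41.19 → 4 s.f., 0.081570 → 5 s.f., 198.9 → 4 s.f., 60.2 → 3 s.f., 3.5 × 10³ → 2 s.f.; limit is 2.
Rounded to 2 significant figures: 0.044.

0.044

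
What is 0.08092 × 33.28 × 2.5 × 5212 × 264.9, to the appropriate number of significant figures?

9.3 × 10⁶

0.08092 × 33.28 × 2.5 × 5212 × 264.9 = 9295346.11999…
Multiplication/division keeps the fewest significant figures: 0.08092 → 4 s.f., 33.28 → 4 s.f., 2.5 → 2 s.f., 5212 → 4 s.f., 264.9 → 4 s.f.; limit is 2.
Rounded to 2 significant figures: 9.3 × 10⁶.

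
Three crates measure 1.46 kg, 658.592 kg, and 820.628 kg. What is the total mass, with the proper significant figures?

1480.68 kg

1.46 kg + 658.592 kg + 820.628 kg = 1480.680 kg.
Addition/subtraction keeps the fewest decimal places: 1.46 → 2 decimal places, 658.592 → 3 decimal places, 820.628 → 3 decimal places; limit is 2.
Rounded to 2 decimal places: 1480.68 kg.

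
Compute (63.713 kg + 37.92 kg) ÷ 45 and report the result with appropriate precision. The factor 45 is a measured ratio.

63.713 kg + 37.92 kg = 101.633 kg; the sum is limited to 2 decimal places (5 s.f.).
Carrying full precision, 101.633 ÷ 45 = 2.25851111111… kg; 45 has 2 s.f., so the result keeps min(5, 2) = 2 s.f.
Rounded to 2 significant figures: 2.3 kg.

2.3 kg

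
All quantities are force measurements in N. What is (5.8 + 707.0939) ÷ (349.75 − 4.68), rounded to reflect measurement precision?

5.8 + 707.0939 = 712.8939, limited to 1 d.p. → 4 s.f.; 349.75 − 4.68 = 345.07, limited to 2 d.p. → 5 s.f.
Carrying full precision, 712.8939 ÷ 345.07 = 2.06593995421…; keep min(4, 5) = 4 s.f.
Rounded to 4 significant figures: 2.066.

2.066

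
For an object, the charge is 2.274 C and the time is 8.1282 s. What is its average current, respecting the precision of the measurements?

0.2798 A

average current = 2.274 C ÷ 8.1282 s = 0.279766738023… A.
2.274 has 4 significant figures; 8.1282 has 5.
Division/multiplication keeps the fewest: 4 significant figures.
Rounded: 0.2798 A.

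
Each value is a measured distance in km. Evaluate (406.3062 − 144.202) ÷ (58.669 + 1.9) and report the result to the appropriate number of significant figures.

4.33

406.3062 − 144.202 = 262.1042, limited to 3 d.p. → 6 s.f.; 58.669 + 1.9 = 60.569, limited to 1 d.p. → 3 s.f.
Carrying full precision, 262.1042 ÷ 60.569 = 4.32736548399…; keep min(6, 3) = 3 s.f.
Rounded to 3 significant figures: 4.33.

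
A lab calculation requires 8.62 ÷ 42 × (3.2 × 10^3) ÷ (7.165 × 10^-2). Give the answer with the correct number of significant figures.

8.62 ÷ 42 × (3.2 × 10^3) ÷ (7.165 × 10^-2) = 9166.25128767…
Multiplication/division keeps the fewest significant figures: 8.62 → 3 s.f., 42 → 2 s.f., 3.2 × 10^3 → 2 s.f., 7.165 × 10^-2 → 4 s.f.; limit is 2.
Rounded to 2 significant figures: 9.2 × 10^3.

9.2 × 10^3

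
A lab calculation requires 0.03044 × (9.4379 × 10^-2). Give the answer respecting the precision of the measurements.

0.002873

0.03044 × (9.4379 × 10^-2) = 0.00287289676
Multiplication/division keeps the fewest significant figures: 0.03044 → 4 s.f., 9.4379 × 10^-2 → 5 s.f.; limit is 4.
Rounded to 4 significant figures: 0.002873.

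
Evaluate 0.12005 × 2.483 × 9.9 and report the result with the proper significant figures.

3.0

0.12005 × 2.483 × 9.9 = 2.951033085
Multiplication/division keeps the fewest significant figures: 0.12005 → 5 s.f., 2.483 → 4 s.f., 9.9 → 2 s.f.; limit is 2.
Rounded to 2 significant figures: 3.0.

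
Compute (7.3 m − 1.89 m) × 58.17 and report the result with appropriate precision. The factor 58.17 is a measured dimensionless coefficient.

7.3 m − 1.89 m = 5.41 m; the difference is limited to 1 decimal place (2 s.f.).
Carrying full precision, 5.41 × 58.17 = 314.6997 m; 58.17 has 4 s.f., so the result keeps min(2, 4) = 2 s.f.
Rounded to 2 significant figures: 3.1 × 10² m.

3.1 × 10² m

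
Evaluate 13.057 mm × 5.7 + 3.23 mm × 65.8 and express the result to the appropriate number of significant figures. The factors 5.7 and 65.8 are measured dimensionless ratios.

13.057 × 5.7 = 74.4249 → 74 mm (2 s.f., last digit at the 10^0 place).
3.23 × 65.8 = 212.534 → 213 mm (3 s.f., last digit at the 10^0 place).
Sum: 286.9589 mm; keep the coarser place, 10^0.
Result: 2.87 × 10^2 mm.

2.87 × 10^2 mm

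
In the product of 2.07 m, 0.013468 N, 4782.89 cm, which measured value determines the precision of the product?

2.07 m → 3 s.f.; 0.013468 N → 5 s.f.; 4782.89 cm → 6 s.f.
The fewest is 3 significant figures, from 2.07 m.

2.07 m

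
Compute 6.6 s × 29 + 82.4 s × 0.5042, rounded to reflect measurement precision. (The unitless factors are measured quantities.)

6.6 × 29 = 191.4 → 1.9 × 10² s (2 s.f., last digit at the 10^1 place).
82.4 × 0.5042 = 41.54608 → 41.5 s (3 s.f., last digit at the 10^-1 place).
Sum: 232.94608 s; keep the coarser place, 10^1.
Result: 2.3 × 10² s.

2.3 × 10² s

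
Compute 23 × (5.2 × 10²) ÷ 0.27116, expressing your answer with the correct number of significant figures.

4.4 × 10⁴

23 × (5.2 × 10²) ÷ 0.27116 = 44106.800413…
Multiplication/division keeps the fewest significant figures: 23 → 2 s.f., 5.2 × 10² → 2 s.f., 0.27116 → 5 s.f.; limit is 2.
Rounded to 2 significant figures: 4.4 × 10⁴.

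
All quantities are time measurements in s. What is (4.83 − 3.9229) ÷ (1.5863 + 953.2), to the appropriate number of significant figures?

9.5 × 10⁻⁴

4.83 − 3.9229 = 0.9071, limited to 2 d.p. → 2 s.f.; 1.5863 + 953.2 = 954.7863, limited to 1 d.p. → 4 s.f.
Carrying full precision, 0.9071 ÷ 954.7863 = 0.000950055525514…; keep min(2, 4) = 2 s.f.
Rounded to 2 significant figures: 9.5 × 10⁻⁴.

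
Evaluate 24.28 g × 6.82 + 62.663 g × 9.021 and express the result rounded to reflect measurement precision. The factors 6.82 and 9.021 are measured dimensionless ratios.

731 g

24.28 × 6.82 = 165.5896 → 166 g (3 s.f., last digit at the 10^0 place).
62.663 × 9.021 = 565.282923 → 5.653 × 10² g (4 s.f., last digit at the 10^-1 place).
Sum: 730.872523 g; keep the coarser place, 10^0.
Result: 731 g.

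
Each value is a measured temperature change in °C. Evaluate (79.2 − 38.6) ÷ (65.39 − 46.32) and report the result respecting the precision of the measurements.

2.13

79.2 − 38.6 = 40.6, limited to 1 d.p. → 3 s.f.; 65.39 − 46.32 = 19.07, limited to 2 d.p. → 4 s.f.
Carrying full precision, 40.6 ÷ 19.07 = 2.12899842685…; keep min(3, 4) = 3 s.f.
Rounded to 3 significant figures: 2.13.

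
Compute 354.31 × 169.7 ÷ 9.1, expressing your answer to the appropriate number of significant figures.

6.6 × 10³

354.31 × 169.7 ÷ 9.1 = 6607.29747253…
Multiplication/division keeps the fewest significant figures: 354.31 → 5 s.f., 169.7 → 4 s.f., 9.1 → 2 s.f.; limit is 2.
Rounded to 2 significant figures: 6.6 × 10³.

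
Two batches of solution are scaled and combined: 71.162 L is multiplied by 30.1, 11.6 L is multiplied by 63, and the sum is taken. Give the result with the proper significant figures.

2.87 × 10^3 L

71.162 × 30.1 = 2141.9762 → 2.14 × 10^3 L (3 s.f., last digit at the 10^1 place).
11.6 × 63 = 730.8 → 7.3 × 10^2 L (2 s.f., last digit at the 10^1 place).
Sum: 2872.7762 L; keep the coarser place, 10^1.
Result: 2.87 × 10^3 L.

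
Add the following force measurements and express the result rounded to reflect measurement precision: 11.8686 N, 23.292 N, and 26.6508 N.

61.811 N

11.8686 N + 23.292 N + 26.6508 N = 61.8114 N.
Addition/subtraction keeps the fewest decimal places: 11.8686 → 4 decimal places, 23.292 → 3 decimal places, 26.6508 → 4 decimal places; limit is 3.
Rounded to 3 decimal places: 61.811 N.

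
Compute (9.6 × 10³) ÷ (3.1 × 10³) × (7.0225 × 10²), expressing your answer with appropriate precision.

2.2 × 10³

(9.6 × 10³) ÷ (3.1 × 10³) × (7.0225 × 10²) = 2174.70967742…
Multiplication/division keeps the fewest significant figures: 9.6 × 10³ → 2 s.f., 3.1 × 10³ → 2 s.f., 7.0225 × 10² → 5 s.f.; limit is 2.
Rounded to 2 significant figures: 2.2 × 10³.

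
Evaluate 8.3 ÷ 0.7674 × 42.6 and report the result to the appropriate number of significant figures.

8.3 ÷ 0.7674 × 42.6 = 460.750586396…
Multiplication/division keeps the fewest significant figures: 8.3 → 2 s.f., 0.7674 → 4 s.f., 42.6 → 3 s.f.; limit is 2.
Rounded to 2 significant figures: 4.6 × 10².

4.6 × 10²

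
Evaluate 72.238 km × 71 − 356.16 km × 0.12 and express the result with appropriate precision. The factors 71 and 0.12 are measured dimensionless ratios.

72.238 × 71 = 5128.898 → 5.1 × 10³ km (2 s.f., last digit at the 10^2 place).
356.16 × 0.12 = 42.7392 → 43 km (2 s.f., last digit at the 10^0 place).
Difference: 5086.1588 km; keep the coarser place, 10^2.
Result: 5.1 × 10³ km.

5.1 × 10³ km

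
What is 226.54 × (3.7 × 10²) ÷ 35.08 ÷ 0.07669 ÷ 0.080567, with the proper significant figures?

3.9 × 10⁵

226.54 × (3.7 × 10²) ÷ 35.08 ÷ 0.07669 ÷ 0.080567 = 386715.077768…
Multiplication/division keeps the fewest significant figures: 226.54 → 5 s.f., 3.7 × 10² → 2 s.f., 35.08 → 4 s.f., 0.07669 → 4 s.f., 0.080567 → 5 s.f.; limit is 2.
Rounded to 2 significant figures: 3.9 × 10⁵.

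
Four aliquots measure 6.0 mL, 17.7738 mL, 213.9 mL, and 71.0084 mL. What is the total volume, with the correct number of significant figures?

308.7 mL

6.0 mL + 17.7738 mL + 213.9 mL + 71.0084 mL = 308.6822 mL.
Addition/subtraction keeps the fewest decimal places: 6.0 → 1 decimal place, 17.7738 → 4 decimal places, 213.9 → 1 decimal place, 71.0084 → 4 decimal places; limit is 1.
Rounded to 1 decimal place: 308.7 mL.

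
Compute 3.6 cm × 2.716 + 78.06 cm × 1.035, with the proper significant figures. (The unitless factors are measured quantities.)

90.6 cm

3.6 × 2.716 = 9.7776 → 9.8 cm (2 s.f., last digit at the 10^-1 place).
78.06 × 1.035 = 80.7921 → 80.79 cm (4 s.f., last digit at the 10^-2 place).
Sum: 90.5697 cm; keep the coarser place, 10^-1.
Result: 90.6 cm.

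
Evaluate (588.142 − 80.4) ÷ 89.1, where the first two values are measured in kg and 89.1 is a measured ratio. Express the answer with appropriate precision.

5.70 kg

588.142 kg − 80.4 kg = 507.742 kg; the difference is limited to 1 decimal place (4 s.f.).
Carrying full precision, 507.742 ÷ 89.1 = 5.6985634119… kg; 89.1 has 3 s.f., so the result keeps min(4, 3) = 3 s.f.
Rounded to 3 significant figures: 5.70 kg.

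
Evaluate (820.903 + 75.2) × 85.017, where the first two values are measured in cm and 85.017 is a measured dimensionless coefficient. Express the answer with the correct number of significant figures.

820.903 cm + 75.2 cm = 896.103 cm; the sum is limited to 1 decimal place (4 s.f.).
Carrying full precision, 896.103 × 85.017 = 76183.988751 cm; 85.017 has 5 s.f., so the result keeps min(4, 5) = 4 s.f.
Rounded to 4 significant figures: 7.618 × 10⁴ cm.

7.618 × 10⁴ cm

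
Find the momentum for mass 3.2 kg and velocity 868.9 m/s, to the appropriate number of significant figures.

momentum = 3.2 kg × 868.9 m/s = 2780.48 kg·m/s.
3.2 has 2 significant figures; 868.9 has 4.
Division/multiplication keeps the fewest: 2 significant figures.
Rounded: 2.8 × 10^3 kg·m/s.

2.8 × 10^3 kg·m/s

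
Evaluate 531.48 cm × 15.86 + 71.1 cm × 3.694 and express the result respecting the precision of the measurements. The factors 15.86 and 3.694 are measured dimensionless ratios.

8692 cm

531.48 × 15.86 = 8429.2728 → 8429 cm (4 s.f., last digit at the 10^0 place).
71.1 × 3.694 = 262.6434 → 2.63 × 10² cm (3 s.f., last digit at the 10^0 place).
Sum: 8691.9162 cm; keep the coarser place, 10^0.
Result: 8692 cm.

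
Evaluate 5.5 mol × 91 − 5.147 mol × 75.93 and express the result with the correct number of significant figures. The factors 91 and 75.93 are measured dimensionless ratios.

1.1 × 10^2 mol

5.5 × 91 = 500.5 → 5.0 × 10^2 mol (2 s.f., last digit at the 10^1 place).
5.147 × 75.93 = 390.81171 → 390.8 mol (4 s.f., last digit at the 10^-1 place).
Difference: 109.68829 mol; keep the coarser place, 10^1.
Result: 1.1 × 10^2 mol.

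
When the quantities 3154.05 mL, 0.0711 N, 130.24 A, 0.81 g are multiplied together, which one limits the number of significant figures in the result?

3154.05 mL → 6 s.f.; 0.0711 N → 3 s.f.; 130.24 A → 5 s.f.; 0.81 g → 2 s.f.
The fewest is 2 significant figures, from 0.81 g.

0.81 g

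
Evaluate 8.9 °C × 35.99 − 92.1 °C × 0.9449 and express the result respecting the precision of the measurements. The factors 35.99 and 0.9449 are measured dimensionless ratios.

8.9 × 35.99 = 320.311 → 3.2 × 10^2 °C (2 s.f., last digit at the 10^1 place).
92.1 × 0.9449 = 87.02529 → 87.0 °C (3 s.f., last digit at the 10^-1 place).
Difference: 233.28571 °C; keep the coarser place, 10^1.
Result: 2.3 × 10^2 °C.

2.3 × 10^2 °C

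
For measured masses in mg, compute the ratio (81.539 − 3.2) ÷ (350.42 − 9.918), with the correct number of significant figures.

0.230

81.539 − 3.2 = 78.339, limited to 1 d.p. → 3 s.f.; 350.42 − 9.918 = 340.502, limited to 2 d.p. → 5 s.f.
Carrying full precision, 78.339 ÷ 340.502 = 0.230069133221…; keep min(3, 5) = 3 s.f.
Rounded to 3 significant figures: 0.230.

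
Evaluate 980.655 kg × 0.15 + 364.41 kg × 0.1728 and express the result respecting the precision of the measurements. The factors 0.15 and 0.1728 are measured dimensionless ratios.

980.655 × 0.15 = 147.09825 → 1.5 × 10² kg (2 s.f., last digit at the 10^1 place).
364.41 × 0.1728 = 62.970048 → 62.97 kg (4 s.f., last digit at the 10^-2 place).
Sum: 210.068298 kg; keep the coarser place, 10^1.
Result: 2.1 × 10² kg.

2.1 × 10² kg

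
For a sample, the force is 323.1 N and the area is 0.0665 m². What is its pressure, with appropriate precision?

pressure = 323.1 N ÷ 0.0665 m² = 4858.64661654… Pa.
323.1 has 4 significant figures; 0.0665 has 3.
Division/multiplication keeps the fewest: 3 significant figures.
Rounded: 4.86 × 10^3 Pa.

4.86 × 10^3 Pa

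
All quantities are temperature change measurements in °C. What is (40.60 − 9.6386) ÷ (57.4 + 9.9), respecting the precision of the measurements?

40.60 − 9.6386 = 30.9614, limited to 2 d.p. → 4 s.f.; 57.4 + 9.9 = 67.3, limited to 1 d.p. → 3 s.f.
Carrying full precision, 30.9614 ÷ 67.3 = 0.460050520059…; keep min(4, 3) = 3 s.f.
Rounded to 3 significant figures: 0.460.

0.460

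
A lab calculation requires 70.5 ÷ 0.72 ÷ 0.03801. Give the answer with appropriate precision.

2.6 × 10³

70.5 ÷ 0.72 ÷ 0.03801 = 2576.0764711…
Multiplication/division keeps the fewest significant figures: 70.5 → 3 s.f., 0.72 → 2 s.f., 0.03801 → 4 s.f.; limit is 2.
Rounded to 2 significant figures: 2.6 × 10³.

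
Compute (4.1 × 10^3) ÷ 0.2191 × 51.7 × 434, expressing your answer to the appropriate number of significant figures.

4.2 × 10^8

(4.1 × 10^3) ÷ 0.2191 × 51.7 × 434 = 419876677.316…
Multiplication/division keeps the fewest significant figures: 4.1 × 10^3 → 2 s.f., 0.2191 → 4 s.f., 51.7 → 3 s.f., 434 → 3 s.f.; limit is 2.
Rounded to 2 significant figures: 4.2 × 10^8.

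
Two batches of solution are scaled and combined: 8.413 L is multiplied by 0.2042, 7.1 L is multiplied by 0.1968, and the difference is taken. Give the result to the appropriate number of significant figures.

0.3 L

8.413 × 0.2042 = 1.7179346 → 1.718 L (4 s.f., last digit at the 10^-3 place).
7.1 × 0.1968 = 1.39728 → 1.4 L (2 s.f., last digit at the 10^-1 place).
Difference: 0.3206546 L; keep the coarser place, 10^-1.
Result: 0.3 L.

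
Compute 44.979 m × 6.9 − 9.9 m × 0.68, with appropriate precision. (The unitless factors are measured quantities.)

44.979 × 6.9 = 310.3551 → 3.1 × 10² m (2 s.f., last digit at the 10^1 place).
9.9 × 0.68 = 6.732 → 6.7 m (2 s.f., last digit at the 10^-1 place).
Difference: 303.6231 m; keep the coarser place, 10^1.
Result: 3.0 × 10² m.

3.0 × 10² m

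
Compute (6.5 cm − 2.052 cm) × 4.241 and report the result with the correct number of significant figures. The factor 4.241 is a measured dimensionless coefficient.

6.5 cm − 2.052 cm = 4.448 cm; the difference is limited to 1 decimal place (2 s.f.).
Carrying full precision, 4.448 × 4.241 = 18.863968 cm; 4.241 has 4 s.f., so the result keeps min(2, 4) = 2 s.f.
Rounded to 2 significant figures: 19 cm.

19 cm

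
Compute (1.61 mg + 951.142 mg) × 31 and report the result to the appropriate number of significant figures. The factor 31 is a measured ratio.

3.0 × 10^4 mg

1.61 mg + 951.142 mg = 952.752 mg; the sum is limited to 2 decimal places (5 s.f.).
Carrying full precision, 952.752 × 31 = 29535.312 mg; 31 has 2 s.f., so the result keeps min(5, 2) = 2 s.f.
Rounded to 2 significant figures: 3.0 × 10^4 mg.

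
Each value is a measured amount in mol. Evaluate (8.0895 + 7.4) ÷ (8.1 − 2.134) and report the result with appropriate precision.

8.0895 + 7.4 = 15.4895, limited to 1 d.p. → 3 s.f.; 8.1 − 2.134 = 5.966, limited to 1 d.p. → 2 s.f.
Carrying full precision, 15.4895 ÷ 5.966 = 2.59629567549…; keep min(3, 2) = 2 s.f.
Rounded to 2 significant figures: 2.6.

2.6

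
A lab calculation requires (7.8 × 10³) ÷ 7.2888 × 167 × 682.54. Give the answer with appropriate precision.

(7.8 × 10³) ÷ 7.2888 × 167 × 682.54 = 121978460.652…
Multiplication/division keeps the fewest significant figures: 7.8 × 10³ → 2 s.f., 7.2888 → 5 s.f., 167 → 3 s.f., 682.54 → 5 s.f.; limit is 2.
Rounded to 2 significant figures: 1.2 × 10⁸.

1.2 × 10⁸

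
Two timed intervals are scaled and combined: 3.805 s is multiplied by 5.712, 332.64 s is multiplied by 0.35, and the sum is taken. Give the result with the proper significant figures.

1.4 × 10² s

3.805 × 5.712 = 21.73416 → 21.73 s (4 s.f., last digit at the 10^-2 place).
332.64 × 0.35 = 116.424 → 1.2 × 10² s (2 s.f., last digit at the 10^1 place).
Sum: 138.15816 s; keep the coarser place, 10^1.
Result: 1.4 × 10² s.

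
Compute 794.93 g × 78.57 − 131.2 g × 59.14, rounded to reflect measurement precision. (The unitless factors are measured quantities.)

5.470 × 10^4 g

794.93 × 78.57 = 62457.6501 → 6.246 × 10^4 g (4 s.f., last digit at the 10^1 place).
131.2 × 59.14 = 7759.168 → 7759 g (4 s.f., last digit at the 10^0 place).
Difference: 54698.4821 g; keep the coarser place, 10^1.
Result: 5.470 × 10^4 g.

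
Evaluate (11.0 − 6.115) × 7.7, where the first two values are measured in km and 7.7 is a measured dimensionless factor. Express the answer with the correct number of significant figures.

38 km

11.0 km − 6.115 km = 4.885 km; the difference is limited to 1 decimal place (2 s.f.).
Carrying full precision, 4.885 × 7.7 = 37.6145 km; 7.7 has 2 s.f., so the result keeps min(2, 2) = 2 s.f.
Rounded to 2 significant figures: 38 km.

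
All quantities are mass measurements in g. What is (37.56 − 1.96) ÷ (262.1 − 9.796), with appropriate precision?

37.56 − 1.96 = 35.60, limited to 2 d.p. → 4 s.f.; 262.1 − 9.796 = 252.304, limited to 1 d.p. → 4 s.f.
Carrying full precision, 35.60 ÷ 252.304 = 0.141099625848…; keep min(4, 4) = 4 s.f.
Rounded to 4 significant figures: 1.411 × 10^-1.

1.411 × 10^-1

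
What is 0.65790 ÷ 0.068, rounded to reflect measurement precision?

0.65790 ÷ 0.068 = 9.675
Multiplication/division keeps the fewest significant figures: 0.65790 → 5 s.f., 0.068 → 2 s.f.; limit is 2.
Rounded to 2 significant figures: 9.7.

9.7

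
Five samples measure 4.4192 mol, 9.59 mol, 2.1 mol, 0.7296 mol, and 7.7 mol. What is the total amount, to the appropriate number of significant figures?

24.5 mol

4.4192 mol + 9.59 mol + 2.1 mol + 0.7296 mol + 7.7 mol = 24.5388 mol.
Addition/subtraction keeps the fewest decimal places: 4.4192 → 4 decimal places, 9.59 → 2 decimal places, 2.1 → 1 decimal place, 0.7296 → 4 decimal places, 7.7 → 1 decimal place; limit is 1.
Rounded to 1 decimal place: 24.5 mol.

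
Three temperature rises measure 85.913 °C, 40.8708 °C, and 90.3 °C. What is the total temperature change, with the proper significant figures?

85.913 °C + 40.8708 °C + 90.3 °C = 217.0838 °C.
Addition/subtraction keeps the fewest decimal places: 85.913 → 3 decimal places, 40.8708 → 4 decimal places, 90.3 → 1 decimal place; limit is 1.
Rounded to 1 decimal place: 217.1 °C.

217.1 °C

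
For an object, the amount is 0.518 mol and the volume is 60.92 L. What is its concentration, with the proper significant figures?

concentration = 0.518 mol ÷ 60.92 L = 0.00850295469468… mol/L.
0.518 has 3 significant figures; 60.92 has 4.
Division/multiplication keeps the fewest: 3 significant figures.
Rounded: 0.00850 mol/L.

0.00850 mol/L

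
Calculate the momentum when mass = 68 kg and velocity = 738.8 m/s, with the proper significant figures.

5.0 × 10⁴ kg·m/s

momentum = 68 kg × 738.8 m/s = 50238.4 kg·m/s.
68 has 2 significant figures; 738.8 has 4.
Division/multiplication keeps the fewest: 2 significant figures.
Rounded: 5.0 × 10⁴ kg·m/s.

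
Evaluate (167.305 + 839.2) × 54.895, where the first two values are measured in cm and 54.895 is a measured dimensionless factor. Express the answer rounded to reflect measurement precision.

167.305 cm + 839.2 cm = 1006.505 cm; the sum is limited to 1 decimal place (5 s.f.).
Carrying full precision, 1006.505 × 54.895 = 55252.091975 cm; 54.895 has 5 s.f., so the result keeps min(5, 5) = 5 s.f.
Rounded to 5 significant figures: 55252 cm.

55252 cm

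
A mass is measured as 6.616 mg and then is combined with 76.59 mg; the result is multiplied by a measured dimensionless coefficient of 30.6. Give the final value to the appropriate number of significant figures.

6.616 mg + 76.59 mg = 83.206 mg; the sum is limited to 2 decimal places (4 s.f.).
Carrying full precision, 83.206 × 30.6 = 2546.1036 mg; 30.6 has 3 s.f., so the result keeps min(4, 3) = 3 s.f.
Rounded to 3 significant figures: 2.55 × 10³ mg.

2.55 × 10³ mg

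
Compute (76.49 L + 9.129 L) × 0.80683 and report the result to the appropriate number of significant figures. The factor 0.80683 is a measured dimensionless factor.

76.49 L + 9.129 L = 85.619 L; the sum is limited to 2 decimal places (4 s.f.).
Carrying full precision, 85.619 × 0.80683 = 69.07997777 L; 0.80683 has 5 s.f., so the result keeps min(4, 5) = 4 s.f.
Rounded to 4 significant figures: 69.08 L.

69.08 L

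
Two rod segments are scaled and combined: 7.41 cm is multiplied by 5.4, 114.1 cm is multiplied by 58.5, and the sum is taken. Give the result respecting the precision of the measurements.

7.41 × 5.4 = 40.014 → 4.0 × 10^1 cm (2 s.f., last digit at the 10^0 place).
114.1 × 58.5 = 6674.85 → 6.67 × 10^3 cm (3 s.f., last digit at the 10^1 place).
Sum: 6714.864 cm; keep the coarser place, 10^1.
Result: 6.71 × 10^3 cm.

6.71 × 10^3 cm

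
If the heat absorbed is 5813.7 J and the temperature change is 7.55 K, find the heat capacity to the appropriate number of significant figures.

7.70 × 10² J/K

heat capacity = 5813.7 J ÷ 7.55 K = 770.026490066… J/K.
5813.7 has 5 significant figures; 7.55 has 3.
Division/multiplication keeps the fewest: 3 significant figures.
Rounded: 7.70 × 10² J/K.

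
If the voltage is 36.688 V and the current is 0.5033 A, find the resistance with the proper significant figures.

72.89 Ω

resistance = 36.688 V ÷ 0.5033 A = 72.8948937016… Ω.
36.688 has 5 significant figures; 0.5033 has 4.
Division/multiplication keeps the fewest: 4 significant figures.
Rounded: 72.89 Ω.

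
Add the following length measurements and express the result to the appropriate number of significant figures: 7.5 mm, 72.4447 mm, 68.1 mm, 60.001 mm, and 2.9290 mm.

2.110 × 10² mm

7.5 mm + 72.4447 mm + 68.1 mm + 60.001 mm + 2.9290 mm = 210.9747 mm.
Addition/subtraction keeps the fewest decimal places: 7.5 → 1 decimal place, 72.4447 → 4 decimal places, 68.1 → 1 decimal place, 60.001 → 3 decimal places, 2.9290 → 4 decimal places; limit is 1.
Rounded to 1 decimal place: 2.110 × 10² mm.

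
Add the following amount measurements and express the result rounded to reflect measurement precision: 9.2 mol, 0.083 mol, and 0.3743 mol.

9.2 mol + 0.083 mol + 0.3743 mol = 9.6573 mol.
Addition/subtraction keeps the fewest decimal places: 9.2 → 1 decimal place, 0.083 → 3 decimal places, 0.3743 → 4 decimal places; limit is 1.
Rounded to 1 decimal place: 9.7 mol.

9.7 mol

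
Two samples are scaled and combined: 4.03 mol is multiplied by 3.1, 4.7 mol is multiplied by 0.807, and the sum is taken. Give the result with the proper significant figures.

16 mol

4.03 × 3.1 = 12.493 → 12 mol (2 s.f., last digit at the 10^0 place).
4.7 × 0.807 = 3.7929 → 3.8 mol (2 s.f., last digit at the 10^-1 place).
Sum: 16.2859 mol; keep the coarser place, 10^0.
Result: 16 mol.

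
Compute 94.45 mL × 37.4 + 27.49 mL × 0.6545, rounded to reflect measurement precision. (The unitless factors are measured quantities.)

94.45 × 37.4 = 3532.43 → 3.53 × 10³ mL (3 s.f., last digit at the 10^1 place).
27.49 × 0.6545 = 17.992205 → 17.99 mL (4 s.f., last digit at the 10^-2 place).
Sum: 3550.422205 mL; keep the coarser place, 10^1.
Result: 3.55 × 10³ mL.

3.55 × 10³ mL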